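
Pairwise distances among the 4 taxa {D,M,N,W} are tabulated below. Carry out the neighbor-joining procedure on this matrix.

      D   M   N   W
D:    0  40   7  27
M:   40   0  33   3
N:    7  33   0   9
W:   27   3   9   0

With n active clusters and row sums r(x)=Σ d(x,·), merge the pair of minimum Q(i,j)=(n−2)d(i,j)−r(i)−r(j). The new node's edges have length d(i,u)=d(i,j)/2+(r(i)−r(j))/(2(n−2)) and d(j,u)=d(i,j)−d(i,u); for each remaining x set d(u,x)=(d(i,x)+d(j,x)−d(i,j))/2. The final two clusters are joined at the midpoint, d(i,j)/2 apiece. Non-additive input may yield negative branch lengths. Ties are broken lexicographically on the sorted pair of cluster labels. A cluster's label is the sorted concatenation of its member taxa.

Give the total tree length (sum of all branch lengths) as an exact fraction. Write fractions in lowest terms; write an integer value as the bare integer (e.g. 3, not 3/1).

129/4

step 1: merge (D,N) at d=7, Q=-109; branch lengths D→39/4, N→-11/4; new cluster DN
  updated: d(DN,M)=33, d(DN,W)=29/2
step 2: merge (DN,M) at d=33, Q=-101/2; branch lengths DN→89/4, M→43/4; new cluster DMN
  updated: d(DMN,W)=-31/4
step 3: merge (DMN,W) at d=-31/4; branch lengths DMN→-31/8, W→-31/8; new cluster DMNW
final tree: (((D:39/4,N:-11/4):89/4,M:43/4):-31/8,W:-31/8)
total length: 129/4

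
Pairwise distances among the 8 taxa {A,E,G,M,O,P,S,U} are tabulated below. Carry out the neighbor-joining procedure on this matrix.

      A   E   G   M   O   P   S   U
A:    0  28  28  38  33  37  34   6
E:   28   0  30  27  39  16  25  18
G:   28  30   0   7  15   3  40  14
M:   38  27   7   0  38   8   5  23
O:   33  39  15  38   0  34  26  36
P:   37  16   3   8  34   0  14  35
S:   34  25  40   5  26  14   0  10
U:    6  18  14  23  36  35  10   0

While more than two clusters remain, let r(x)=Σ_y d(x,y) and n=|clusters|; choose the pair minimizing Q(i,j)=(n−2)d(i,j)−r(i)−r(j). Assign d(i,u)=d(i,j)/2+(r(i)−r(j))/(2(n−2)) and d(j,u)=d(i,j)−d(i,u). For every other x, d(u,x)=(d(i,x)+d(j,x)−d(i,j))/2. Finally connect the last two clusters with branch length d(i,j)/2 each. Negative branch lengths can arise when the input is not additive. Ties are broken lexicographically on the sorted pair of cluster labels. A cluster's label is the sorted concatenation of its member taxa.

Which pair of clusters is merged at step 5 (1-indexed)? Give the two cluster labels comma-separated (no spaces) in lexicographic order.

AEU,GO

iteration 1: select A,U (d=6, Q=-310); attach at lengths (49/6, -13/6); label the merged cluster AU
  updated: d(AU,E)=20, d(AU,G)=18, d(AU,M)=55/2, d(AU,O)=63/2, d(AU,P)=33, d(AU,S)=19
iteration 2: select G,O (d=15, Q=-443/2); attach at lengths (9/20, 291/20); label the merged cluster GO
  updated: d(AU,GO)=69/4, d(E,GO)=27, d(GO,M)=15, d(GO,P)=11, d(GO,S)=51/2
iteration 3: select AU,E (d=20, Q=-607/4); attach at lengths (327/32, 313/32); label the merged cluster AEU
  updated: d(AEU,GO)=97/8, d(AEU,M)=69/4, d(AEU,P)=29/2, d(AEU,S)=12
iteration 4: select M,S (d=5, Q=-347/4); attach at lengths (5/8, 35/8); label the merged cluster MS
  updated: d(AEU,MS)=97/8, d(GO,MS)=71/4, d(MS,P)=17/2
iteration 5: select AEU,GO (d=97/8, Q=-443/8); attach at lengths (177/32, 211/32); label the merged cluster AEGOU
  updated: d(AEGOU,MS)=71/8, d(AEGOU,P)=107/16
iteration 6: select AEGOU,MS (d=71/8, Q=-385/16); attach at lengths (113/32, 171/32); label the merged cluster AEGMOSU
  updated: d(AEGMOSU,P)=101/32
iteration 7: select AEGMOSU,P (d=101/32); attach at lengths (101/64, 101/64); label the merged cluster AEGMOPSU
final tree: (((((A:49/6,U:-13/6):327/32,E:313/32):177/32,(G:9/20,O:291/20):211/32):113/32,(M:5/8,S:35/8):171/32):101/64,P:101/64)
total length: 2245/32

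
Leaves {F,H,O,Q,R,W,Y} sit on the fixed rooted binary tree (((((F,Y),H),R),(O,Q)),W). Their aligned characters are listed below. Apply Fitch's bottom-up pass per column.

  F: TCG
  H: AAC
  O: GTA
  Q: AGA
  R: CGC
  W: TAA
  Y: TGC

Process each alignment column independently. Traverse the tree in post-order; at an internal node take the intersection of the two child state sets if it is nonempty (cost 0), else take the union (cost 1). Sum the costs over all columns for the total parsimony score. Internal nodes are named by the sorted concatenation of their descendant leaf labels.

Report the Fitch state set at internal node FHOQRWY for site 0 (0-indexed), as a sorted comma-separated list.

A,T

FY@0: {T} ∩ {T} = {T} (intersection, +0)
FHY@0: {T} ∪ {A} = {A,T} (union, +1)
FHRY@0: {A,T} ∪ {C} = {A,C,T} (union, +1)
OQ@0: {G} ∪ {A} = {A,G} (union, +1)
FHOQRY@0: {A,C,T} ∩ {A,G} = {A} (intersection, +0)
FHOQRWY@0: {A} ∪ {T} = {A,T} (union, +1)
FY@1: {C} ∪ {G} = {C,G} (union, +1)
FHY@1: {C,G} ∪ {A} = {A,C,G} (union, +1)
FHRY@1: {A,C,G} ∩ {G} = {G} (intersection, +0)
OQ@1: {T} ∪ {G} = {G,T} (union, +1)
FHOQRY@1: {G} ∩ {G,T} = {G} (intersection, +0)
FHOQRWY@1: {G} ∪ {A} = {A,G} (union, +1)
FY@2: {G} ∪ {C} = {C,G} (union, +1)
FHY@2: {C,G} ∩ {C} = {C} (intersection, +0)
FHRY@2: {C} ∩ {C} = {C} (intersection, +0)
OQ@2: {A} ∩ {A} = {A} (intersection, +0)
FHOQRY@2: {C} ∪ {A} = {A,C} (union, +1)
FHOQRWY@2: {A,C} ∩ {A} = {A} (intersection, +0)
per-site changes: [4, 4, 2]; total = 10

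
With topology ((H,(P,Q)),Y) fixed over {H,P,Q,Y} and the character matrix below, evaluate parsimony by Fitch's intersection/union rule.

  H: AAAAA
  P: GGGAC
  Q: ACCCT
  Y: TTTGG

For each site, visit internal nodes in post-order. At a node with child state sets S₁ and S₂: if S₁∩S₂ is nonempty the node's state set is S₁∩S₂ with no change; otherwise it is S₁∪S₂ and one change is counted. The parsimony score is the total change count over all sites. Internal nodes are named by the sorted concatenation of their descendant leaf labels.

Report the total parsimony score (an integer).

PQ@0: {G} ∪ {A} = {A,G} (union, +1)
HPQ@0: {A} ∩ {A,G} = {A} (intersection, +0)
HPQY@0: {A} ∪ {T} = {A,T} (union, +1)
PQ@1: {G} ∪ {C} = {C,G} (union, +1)
HPQ@1: {A} ∪ {C,G} = {A,C,G} (union, +1)
HPQY@1: {A,C,G} ∪ {T} = {A,C,G,T} (union, +1)
PQ@2: {G} ∪ {C} = {C,G} (union, +1)
HPQ@2: {A} ∪ {C,G} = {A,C,G} (union, +1)
HPQY@2: {A,C,G} ∪ {T} = {A,C,G,T} (union, +1)
PQ@3: {A} ∪ {C} = {A,C} (union, +1)
HPQ@3: {A} ∩ {A,C} = {A} (intersection, +0)
HPQY@3: {A} ∪ {G} = {A,G} (union, +1)
PQ@4: {C} ∪ {T} = {C,T} (union, +1)
HPQ@4: {A} ∪ {C,T} = {A,C,T} (union, +1)
HPQY@4: {A,C,T} ∪ {G} = {A,C,G,T} (union, +1)
per-site changes: [2, 3, 3, 2, 3]; total = 13

13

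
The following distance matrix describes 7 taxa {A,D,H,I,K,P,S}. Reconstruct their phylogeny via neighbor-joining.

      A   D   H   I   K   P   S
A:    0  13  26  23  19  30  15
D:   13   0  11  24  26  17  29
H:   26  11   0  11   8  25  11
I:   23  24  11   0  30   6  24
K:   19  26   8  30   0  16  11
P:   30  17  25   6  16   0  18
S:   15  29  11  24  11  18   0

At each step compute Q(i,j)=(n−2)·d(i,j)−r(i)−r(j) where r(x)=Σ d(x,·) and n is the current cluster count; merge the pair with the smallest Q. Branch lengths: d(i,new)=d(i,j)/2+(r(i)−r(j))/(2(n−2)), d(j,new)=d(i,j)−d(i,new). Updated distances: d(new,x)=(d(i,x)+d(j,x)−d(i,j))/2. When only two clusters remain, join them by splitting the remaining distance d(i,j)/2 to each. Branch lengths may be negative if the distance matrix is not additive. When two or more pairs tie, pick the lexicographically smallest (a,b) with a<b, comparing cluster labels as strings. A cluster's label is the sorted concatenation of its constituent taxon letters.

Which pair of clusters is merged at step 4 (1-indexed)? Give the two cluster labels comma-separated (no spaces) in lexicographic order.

ADIP,H

iteration 1: select I,P (d=6, Q=-200); attach at lengths (18/5, 12/5); label the merged cluster IP
  updated: d(A,IP)=47/2, d(D,IP)=35/2, d(H,IP)=15, d(IP,K)=20, d(IP,S)=18
iteration 2: select A,D (d=13, Q=-141); attach at lengths (13/2, 13/2); label the merged cluster AD
  updated: d(AD,H)=12, d(AD,IP)=14, d(AD,K)=16, d(AD,S)=31/2
iteration 3: select AD,IP (d=14, Q=-165/2); attach at lengths (65/12, 103/12); label the merged cluster ADIP
  updated: d(ADIP,H)=13/2, d(ADIP,K)=11, d(ADIP,S)=39/4
iteration 4: select ADIP,H (d=13/2, Q=-159/4); attach at lengths (59/16, 45/16); label the merged cluster ADHIP
  updated: d(ADHIP,K)=25/4, d(ADHIP,S)=57/8
iteration 5: select ADHIP,K (d=25/4, Q=-195/8); attach at lengths (19/16, 81/16); label the merged cluster ADHIKP
  updated: d(ADHIKP,S)=95/16
iteration 6: select ADHIKP,S (d=95/16); attach at lengths (95/32, 95/32); label the merged cluster ADHIKPS
final tree: (((((A:13/2,D:13/2):65/12,(I:18/5,P:12/5):103/12):59/16,H:45/16):19/16,K:81/16):95/32,S:95/32)
total length: 827/16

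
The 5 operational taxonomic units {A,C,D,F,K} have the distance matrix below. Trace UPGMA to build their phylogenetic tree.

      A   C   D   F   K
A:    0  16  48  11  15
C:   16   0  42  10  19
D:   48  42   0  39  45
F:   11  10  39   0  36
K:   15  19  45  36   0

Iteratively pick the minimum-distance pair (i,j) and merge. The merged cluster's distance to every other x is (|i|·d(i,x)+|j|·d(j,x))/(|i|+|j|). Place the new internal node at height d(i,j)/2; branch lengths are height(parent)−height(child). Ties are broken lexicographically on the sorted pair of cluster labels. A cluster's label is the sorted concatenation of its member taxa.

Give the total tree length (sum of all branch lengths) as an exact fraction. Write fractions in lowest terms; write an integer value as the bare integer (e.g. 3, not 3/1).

803/12

step 1: merge (C,F) at d=10; branch lengths C→5, F→5; new cluster CF
  updated: d(A,CF)=27/2, d(CF,D)=81/2, d(CF,K)=55/2
step 2: merge (A,CF) at d=27/2; branch lengths A→27/4, CF→7/4; new cluster ACF
  updated: d(ACF,D)=43, d(ACF,K)=70/3
step 3: merge (ACF,K) at d=70/3; branch lengths ACF→59/12, K→35/3; new cluster ACFK
  updated: d(ACFK,D)=87/2
step 4: merge (ACFK,D) at d=87/2; branch lengths ACFK→121/12, D→87/4; new cluster ACDFK
final tree: (((A:27/4,(C:5,F:5):7/4):59/12,K:35/3):121/12,D:87/4)
total length: 803/12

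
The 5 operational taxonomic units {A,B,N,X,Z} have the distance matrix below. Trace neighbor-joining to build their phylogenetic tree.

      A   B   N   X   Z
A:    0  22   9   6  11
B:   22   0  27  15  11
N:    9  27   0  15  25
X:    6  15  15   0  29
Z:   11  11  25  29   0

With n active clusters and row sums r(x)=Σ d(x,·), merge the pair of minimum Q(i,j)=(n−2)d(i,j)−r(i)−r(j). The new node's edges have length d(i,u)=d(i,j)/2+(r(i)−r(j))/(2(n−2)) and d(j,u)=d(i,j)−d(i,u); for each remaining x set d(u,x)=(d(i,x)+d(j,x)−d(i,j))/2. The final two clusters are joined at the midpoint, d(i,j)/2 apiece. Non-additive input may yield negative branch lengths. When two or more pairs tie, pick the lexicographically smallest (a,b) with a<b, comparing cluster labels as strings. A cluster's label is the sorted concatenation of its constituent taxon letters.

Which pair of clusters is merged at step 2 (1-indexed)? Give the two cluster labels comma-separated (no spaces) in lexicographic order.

1. join B+Z (d=11, Q=-118) ⇒ BZ; edges |B|=16/3, |Z|=17/3
  updated: d(A,BZ)=11, d(BZ,N)=41/2, d(BZ,X)=33/2
2. join A+N (d=9, Q=-105/2) ⇒ AN; edges |A|=-1/8, |N|=73/8
  updated: d(AN,BZ)=45/4, d(AN,X)=6
3. join AN+BZ (d=45/4, Q=-135/4) ⇒ ABNZ; edges |AN|=3/8, |BZ|=87/8
  updated: d(ABNZ,X)=45/8
4. join ABNZ+X (d=45/8) ⇒ ABNXZ; edges |ABNZ|=45/16, |X|=45/16
final tree: (((A:-1/8,N:73/8):3/8,(B:16/3,Z:17/3):87/8):45/16,X:45/16)
total length: 295/8

A,N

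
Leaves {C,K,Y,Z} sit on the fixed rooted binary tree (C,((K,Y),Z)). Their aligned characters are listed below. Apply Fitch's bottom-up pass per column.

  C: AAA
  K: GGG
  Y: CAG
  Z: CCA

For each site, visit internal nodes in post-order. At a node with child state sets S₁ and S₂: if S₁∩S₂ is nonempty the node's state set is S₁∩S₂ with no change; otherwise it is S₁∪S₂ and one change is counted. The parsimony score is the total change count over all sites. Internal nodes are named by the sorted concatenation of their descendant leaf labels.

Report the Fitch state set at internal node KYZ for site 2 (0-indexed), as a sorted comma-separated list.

KY@0: {G} ∪ {C} = {C,G} (union, +1)
KYZ@0: {C,G} ∩ {C} = {C} (intersection, +0)
CKYZ@0: {A} ∪ {C} = {A,C} (union, +1)
KY@1: {G} ∪ {A} = {A,G} (union, +1)
KYZ@1: {A,G} ∪ {C} = {A,C,G} (union, +1)
CKYZ@1: {A} ∩ {A,C,G} = {A} (intersection, +0)
KY@2: {G} ∩ {G} = {G} (intersection, +0)
KYZ@2: {G} ∪ {A} = {A,G} (union, +1)
CKYZ@2: {A} ∩ {A,G} = {A} (intersection, +0)
per-site changes: [2, 2, 1]; total = 5

A,G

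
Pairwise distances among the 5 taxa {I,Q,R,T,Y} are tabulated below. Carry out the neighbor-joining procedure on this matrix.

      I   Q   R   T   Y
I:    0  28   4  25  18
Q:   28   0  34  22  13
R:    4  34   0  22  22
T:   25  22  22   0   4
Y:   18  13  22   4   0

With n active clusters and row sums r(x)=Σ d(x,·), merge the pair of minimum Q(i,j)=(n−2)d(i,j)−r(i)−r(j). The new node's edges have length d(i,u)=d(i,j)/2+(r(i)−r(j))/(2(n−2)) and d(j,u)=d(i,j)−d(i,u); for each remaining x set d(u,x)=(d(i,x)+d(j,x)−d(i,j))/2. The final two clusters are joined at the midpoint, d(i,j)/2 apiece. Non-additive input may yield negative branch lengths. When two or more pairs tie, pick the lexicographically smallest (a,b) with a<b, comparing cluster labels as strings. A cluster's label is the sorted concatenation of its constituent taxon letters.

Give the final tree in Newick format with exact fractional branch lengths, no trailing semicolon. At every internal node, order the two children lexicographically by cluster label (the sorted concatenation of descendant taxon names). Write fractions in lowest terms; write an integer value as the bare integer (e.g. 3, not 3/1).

step 1: merge (I,R) at d=4, Q=-145; branch lengths I→5/6, R→19/6; new cluster IR
  updated: d(IR,Q)=29, d(IR,T)=43/2, d(IR,Y)=18
step 2: merge (IR,Q) at d=29, Q=-149/2; branch lengths IR→125/8, Q→107/8; new cluster IQR
  updated: d(IQR,T)=29/4, d(IQR,Y)=1
step 3: merge (IQR,T) at d=29/4, Q=-49/4; branch lengths IQR→17/8, T→41/8; new cluster IQRT
  updated: d(IQRT,Y)=-9/8
step 4: merge (IQRT,Y) at d=-9/8; branch lengths IQRT→-9/16, Y→-9/16; new cluster IQRTY
final tree: ((((I:5/6,R:19/6):125/8,Q:107/8):17/8,T:41/8):-9/16,Y:-9/16)
total length: 313/8

((((I:5/6,R:19/6):125/8,Q:107/8):17/8,T:41/8):-9/16,Y:-9/16)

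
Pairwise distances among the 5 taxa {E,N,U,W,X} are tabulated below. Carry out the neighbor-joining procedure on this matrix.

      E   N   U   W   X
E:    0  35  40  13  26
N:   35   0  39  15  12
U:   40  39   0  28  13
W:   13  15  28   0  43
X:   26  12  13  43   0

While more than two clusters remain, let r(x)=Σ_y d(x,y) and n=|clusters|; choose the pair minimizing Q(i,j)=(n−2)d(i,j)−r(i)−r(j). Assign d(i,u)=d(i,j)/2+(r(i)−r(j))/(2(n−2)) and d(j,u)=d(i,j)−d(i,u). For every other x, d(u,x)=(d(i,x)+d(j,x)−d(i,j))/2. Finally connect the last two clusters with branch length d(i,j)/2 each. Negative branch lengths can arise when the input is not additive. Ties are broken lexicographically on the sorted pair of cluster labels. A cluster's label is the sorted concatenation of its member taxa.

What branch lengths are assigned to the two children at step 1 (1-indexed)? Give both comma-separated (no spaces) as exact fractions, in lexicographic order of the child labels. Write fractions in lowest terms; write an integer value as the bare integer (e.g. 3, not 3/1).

65/6,13/6

iteration 1: select U,X (d=13, Q=-175); attach at lengths (65/6, 13/6); label the merged cluster UX
  updated: d(E,UX)=53/2, d(N,UX)=19, d(UX,W)=29
iteration 2: select E,W (d=13, Q=-211/2); attach at lengths (87/8, 17/8); label the merged cluster EW
  updated: d(EW,N)=37/2, d(EW,UX)=85/4
iteration 3: select EW,N (d=37/2, Q=-235/4); attach at lengths (83/8, 65/8); label the merged cluster ENW
  updated: d(ENW,UX)=87/8
iteration 4: select ENW,UX (d=87/8); attach at lengths (87/16, 87/16); label the merged cluster ENUWX
final tree: (((E:87/8,W:17/8):83/8,N:65/8):87/16,(U:65/6,X:13/6):87/16)
total length: 443/8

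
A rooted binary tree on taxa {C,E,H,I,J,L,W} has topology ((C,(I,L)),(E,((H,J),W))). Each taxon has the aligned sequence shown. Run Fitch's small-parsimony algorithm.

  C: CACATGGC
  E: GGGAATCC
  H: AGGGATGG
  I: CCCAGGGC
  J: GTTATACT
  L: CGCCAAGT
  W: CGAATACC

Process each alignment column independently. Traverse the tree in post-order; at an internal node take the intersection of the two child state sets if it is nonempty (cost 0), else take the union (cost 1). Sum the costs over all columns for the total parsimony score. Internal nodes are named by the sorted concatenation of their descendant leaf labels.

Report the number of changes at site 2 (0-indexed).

3

[col 0] IL: children I:{C}, L:{C} ∩→ {C}; cost 0
[col 0] CIL: children C:{C}, IL:{C} ∩→ {C}; cost 0
[col 0] HJ: children H:{A}, J:{G} ∪→ {A,G}; cost 1
[col 0] HJW: children HJ:{A,G}, W:{C} ∪→ {A,C,G}; cost 1
[col 0] EHJW: children E:{G}, HJW:{A,C,G} ∩→ {G}; cost 0
[col 0] CEHIJLW: children CIL:{C}, EHJW:{G} ∪→ {C,G}; cost 1
[col 1] IL: children I:{C}, L:{G} ∪→ {C,G}; cost 1
[col 1] CIL: children C:{A}, IL:{C,G} ∪→ {A,C,G}; cost 1
[col 1] HJ: children H:{G}, J:{T} ∪→ {G,T}; cost 1
[col 1] HJW: children HJ:{G,T}, W:{G} ∩→ {G}; cost 0
[col 1] EHJW: children E:{G}, HJW:{G} ∩→ {G}; cost 0
[col 1] CEHIJLW: children CIL:{A,C,G}, EHJW:{G} ∩→ {G}; cost 0
[col 2] IL: children I:{C}, L:{C} ∩→ {C}; cost 0
[col 2] CIL: children C:{C}, IL:{C} ∩→ {C}; cost 0
[col 2] HJ: children H:{G}, J:{T} ∪→ {G,T}; cost 1
[col 2] HJW: children HJ:{G,T}, W:{A} ∪→ {A,G,T}; cost 1
[col 2] EHJW: children E:{G}, HJW:{A,G,T} ∩→ {G}; cost 0
[col 2] CEHIJLW: children CIL:{C}, EHJW:{G} ∪→ {C,G}; cost 1
[col 3] IL: children I:{A}, L:{C} ∪→ {A,C}; cost 1
[col 3] CIL: children C:{A}, IL:{A,C} ∩→ {A}; cost 0
[col 3] HJ: children H:{G}, J:{A} ∪→ {A,G}; cost 1
[col 3] HJW: children HJ:{A,G}, W:{A} ∩→ {A}; cost 0
[col 3] EHJW: children E:{A}, HJW:{A} ∩→ {A}; cost 0
[col 3] CEHIJLW: children CIL:{A}, EHJW:{A} ∩→ {A}; cost 0
[col 4] IL: children I:{G}, L:{A} ∪→ {A,G}; cost 1
[col 4] CIL: children C:{T}, IL:{A,G} ∪→ {A,G,T}; cost 1
[col 4] HJ: children H:{A}, J:{T} ∪→ {A,T}; cost 1
[col 4] HJW: children HJ:{A,T}, W:{T} ∩→ {T}; cost 0
[col 4] EHJW: children E:{A}, HJW:{T} ∪→ {A,T}; cost 1
[col 4] CEHIJLW: children CIL:{A,G,T}, EHJW:{A,T} ∩→ {A,T}; cost 0
[col 5] IL: children I:{G}, L:{A} ∪→ {A,G}; cost 1
[col 5] CIL: children C:{G}, IL:{A,G} ∩→ {G}; cost 0
[col 5] HJ: children H:{T}, J:{A} ∪→ {A,T}; cost 1
[col 5] HJW: children HJ:{A,T}, W:{A} ∩→ {A}; cost 0
[col 5] EHJW: children E:{T}, HJW:{A} ∪→ {A,T}; cost 1
[col 5] CEHIJLW: children CIL:{G}, EHJW:{A,T} ∪→ {A,G,T}; cost 1
[col 6] IL: children I:{G}, L:{G} ∩→ {G}; cost 0
[col 6] CIL: children C:{G}, IL:{G} ∩→ {G}; cost 0
[col 6] HJ: children H:{G}, J:{C} ∪→ {C,G}; cost 1
[col 6] HJW: children HJ:{C,G}, W:{C} ∩→ {C}; cost 0
[col 6] EHJW: children E:{C}, HJW:{C} ∩→ {C}; cost 0
[col 6] CEHIJLW: children CIL:{G}, EHJW:{C} ∪→ {C,G}; cost 1
[col 7] IL: children I:{C}, L:{T} ∪→ {C,T}; cost 1
[col 7] CIL: children C:{C}, IL:{C,T} ∩→ {C}; cost 0
[col 7] HJ: children H:{G}, J:{T} ∪→ {G,T}; cost 1
[col 7] HJW: children HJ:{G,T}, W:{C} ∪→ {C,G,T}; cost 1
[col 7] EHJW: children E:{C}, HJW:{C,G,T} ∩→ {C}; cost 0
[col 7] CEHIJLW: children CIL:{C}, EHJW:{C} ∩→ {C}; cost 0
per-site changes: [3, 3, 3, 2, 4, 4, 2, 3]; total = 24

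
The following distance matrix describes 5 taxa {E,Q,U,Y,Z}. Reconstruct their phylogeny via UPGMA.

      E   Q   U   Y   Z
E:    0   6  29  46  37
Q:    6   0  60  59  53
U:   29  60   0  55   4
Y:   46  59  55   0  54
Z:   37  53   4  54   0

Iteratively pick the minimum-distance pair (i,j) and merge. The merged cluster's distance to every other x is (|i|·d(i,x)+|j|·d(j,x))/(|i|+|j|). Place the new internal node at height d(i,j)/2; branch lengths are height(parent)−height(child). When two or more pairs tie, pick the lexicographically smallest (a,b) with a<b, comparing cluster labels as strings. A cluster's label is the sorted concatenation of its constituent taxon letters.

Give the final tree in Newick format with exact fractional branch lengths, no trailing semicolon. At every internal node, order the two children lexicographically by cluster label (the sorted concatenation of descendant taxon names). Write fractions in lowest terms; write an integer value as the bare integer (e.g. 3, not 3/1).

(((E:3,Q:3):155/8,(U:2,Z:2):163/8):35/8,Y:107/4)

1. join U+Z (d=4) ⇒ UZ; edges |U|=2, |Z|=2
  updated: d(E,UZ)=33, d(Q,UZ)=113/2, d(UZ,Y)=109/2
2. join E+Q (d=6) ⇒ EQ; edges |E|=3, |Q|=3
  updated: d(EQ,UZ)=179/4, d(EQ,Y)=105/2
3. join EQ+UZ (d=179/4) ⇒ EQUZ; edges |EQ|=155/8, |UZ|=163/8
  updated: d(EQUZ,Y)=107/2
4. join EQUZ+Y (d=107/2) ⇒ EQUYZ; edges |EQUZ|=35/8, |Y|=107/4
final tree: (((E:3,Q:3):155/8,(U:2,Z:2):163/8):35/8,Y:107/4)
total length: 647/8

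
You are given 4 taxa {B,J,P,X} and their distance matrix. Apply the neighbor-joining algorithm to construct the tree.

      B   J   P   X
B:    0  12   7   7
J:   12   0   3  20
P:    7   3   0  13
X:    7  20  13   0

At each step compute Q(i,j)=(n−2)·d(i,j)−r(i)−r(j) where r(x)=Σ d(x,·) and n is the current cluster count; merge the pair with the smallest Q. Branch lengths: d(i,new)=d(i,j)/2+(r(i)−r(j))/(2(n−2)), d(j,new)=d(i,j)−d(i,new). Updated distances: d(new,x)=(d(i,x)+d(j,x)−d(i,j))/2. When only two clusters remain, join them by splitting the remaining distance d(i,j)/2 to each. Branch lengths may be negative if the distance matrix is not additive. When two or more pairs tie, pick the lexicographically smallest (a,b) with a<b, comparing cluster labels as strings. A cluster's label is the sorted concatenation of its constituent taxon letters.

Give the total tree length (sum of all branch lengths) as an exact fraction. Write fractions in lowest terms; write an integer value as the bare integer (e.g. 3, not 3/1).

iteration 1: select B,X (d=7, Q=-52); attach at lengths (0, 7); label the merged cluster BX
  updated: d(BX,J)=25/2, d(BX,P)=13/2
iteration 2: select BX,J (d=25/2, Q=-22); attach at lengths (8, 9/2); label the merged cluster BJX
  updated: d(BJX,P)=-3/2
iteration 3: select BJX,P (d=-3/2); attach at lengths (-3/4, -3/4); label the merged cluster BJPX
final tree: (((B:0,X:7):8,J:9/2):-3/4,P:-3/4)
total length: 18

18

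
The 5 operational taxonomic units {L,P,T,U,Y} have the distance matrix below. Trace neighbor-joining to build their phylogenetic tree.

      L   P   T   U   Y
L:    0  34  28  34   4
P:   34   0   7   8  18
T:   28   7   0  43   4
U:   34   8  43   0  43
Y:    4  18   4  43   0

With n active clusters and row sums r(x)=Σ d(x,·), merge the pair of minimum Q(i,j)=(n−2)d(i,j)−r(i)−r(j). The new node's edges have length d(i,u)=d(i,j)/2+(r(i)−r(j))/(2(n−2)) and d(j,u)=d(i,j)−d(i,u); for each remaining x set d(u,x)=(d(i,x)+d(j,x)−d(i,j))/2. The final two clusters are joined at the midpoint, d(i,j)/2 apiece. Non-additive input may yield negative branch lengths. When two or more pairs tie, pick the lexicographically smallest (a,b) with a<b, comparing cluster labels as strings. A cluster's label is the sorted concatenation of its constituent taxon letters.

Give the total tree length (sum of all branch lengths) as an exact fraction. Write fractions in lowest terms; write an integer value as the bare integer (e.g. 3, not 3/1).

step 1: merge (P,U) at d=8, Q=-171; branch lengths P→-37/6, U→85/6; new cluster PU
  updated: d(L,PU)=30, d(PU,T)=21, d(PU,Y)=53/2
step 2: merge (L,Y) at d=4, Q=-177/2; branch lengths L→71/8, Y→-39/8; new cluster LY
  updated: d(LY,PU)=105/4, d(LY,T)=14
step 3: merge (LY,PU) at d=105/4, Q=-245/4; branch lengths LY→77/8, PU→133/8; new cluster LPUY
  updated: d(LPUY,T)=35/8
step 4: merge (LPUY,T) at d=35/8; branch lengths LPUY→35/16, T→35/16; new cluster LPTUY
final tree: (((L:71/8,Y:-39/8):77/8,(P:-37/6,U:85/6):133/8):35/16,T:35/16)
total length: 341/8

341/8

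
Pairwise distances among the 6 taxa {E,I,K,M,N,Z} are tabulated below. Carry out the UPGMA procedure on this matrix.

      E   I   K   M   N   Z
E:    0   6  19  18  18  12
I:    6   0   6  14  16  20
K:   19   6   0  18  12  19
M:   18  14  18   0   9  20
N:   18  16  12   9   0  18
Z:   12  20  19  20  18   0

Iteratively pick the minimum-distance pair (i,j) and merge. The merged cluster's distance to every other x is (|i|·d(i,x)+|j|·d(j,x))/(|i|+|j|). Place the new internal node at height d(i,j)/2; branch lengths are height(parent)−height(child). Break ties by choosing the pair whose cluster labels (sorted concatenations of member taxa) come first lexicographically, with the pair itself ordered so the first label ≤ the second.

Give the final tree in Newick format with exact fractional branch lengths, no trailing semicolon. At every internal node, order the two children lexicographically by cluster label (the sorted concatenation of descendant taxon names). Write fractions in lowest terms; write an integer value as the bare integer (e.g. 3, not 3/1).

step 1: merge (E,I) at d=6; branch lengths E→3, I→3; new cluster EI
  updated: d(EI,K)=25/2, d(EI,M)=16, d(EI,N)=17, d(EI,Z)=16
step 2: merge (M,N) at d=9; branch lengths M→9/2, N→9/2; new cluster MN
  updated: d(EI,MN)=33/2, d(K,MN)=15, d(MN,Z)=19
step 3: merge (EI,K) at d=25/2; branch lengths EI→13/4, K→25/4; new cluster EIK
  updated: d(EIK,MN)=16, d(EIK,Z)=17
step 4: merge (EIK,MN) at d=16; branch lengths EIK→7/4, MN→7/2; new cluster EIKMN
  updated: d(EIKMN,Z)=89/5
step 5: merge (EIKMN,Z) at d=89/5; branch lengths EIKMN→9/10, Z→89/10; new cluster EIKMNZ
final tree: ((((E:3,I:3):13/4,K:25/4):7/4,(M:9/2,N:9/2):7/2):9/10,Z:89/10)
total length: 791/20

((((E:3,I:3):13/4,K:25/4):7/4,(M:9/2,N:9/2):7/2):9/10,Z:89/10)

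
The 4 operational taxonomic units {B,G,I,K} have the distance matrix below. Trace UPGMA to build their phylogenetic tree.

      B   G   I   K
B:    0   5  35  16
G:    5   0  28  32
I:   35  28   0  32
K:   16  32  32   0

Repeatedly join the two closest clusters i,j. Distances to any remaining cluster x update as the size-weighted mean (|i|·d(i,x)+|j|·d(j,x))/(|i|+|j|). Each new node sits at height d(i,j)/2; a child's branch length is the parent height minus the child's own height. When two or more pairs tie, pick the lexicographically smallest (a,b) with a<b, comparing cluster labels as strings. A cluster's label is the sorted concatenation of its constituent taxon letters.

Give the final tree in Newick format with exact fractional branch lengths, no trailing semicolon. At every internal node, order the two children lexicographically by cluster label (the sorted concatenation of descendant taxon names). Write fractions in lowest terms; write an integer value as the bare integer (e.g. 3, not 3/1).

(((B:5/2,G:5/2):19/2,K:12):23/6,I:95/6)

step 1: merge (B,G) at d=5; branch lengths B→5/2, G→5/2; new cluster BG
  updated: d(BG,I)=63/2, d(BG,K)=24
step 2: merge (BG,K) at d=24; branch lengths BG→19/2, K→12; new cluster BGK
  updated: d(BGK,I)=95/3
step 3: merge (BGK,I) at d=95/3; branch lengths BGK→23/6, I→95/6; new cluster BGIK
final tree: (((B:5/2,G:5/2):19/2,K:12):23/6,I:95/6)
total length: 277/6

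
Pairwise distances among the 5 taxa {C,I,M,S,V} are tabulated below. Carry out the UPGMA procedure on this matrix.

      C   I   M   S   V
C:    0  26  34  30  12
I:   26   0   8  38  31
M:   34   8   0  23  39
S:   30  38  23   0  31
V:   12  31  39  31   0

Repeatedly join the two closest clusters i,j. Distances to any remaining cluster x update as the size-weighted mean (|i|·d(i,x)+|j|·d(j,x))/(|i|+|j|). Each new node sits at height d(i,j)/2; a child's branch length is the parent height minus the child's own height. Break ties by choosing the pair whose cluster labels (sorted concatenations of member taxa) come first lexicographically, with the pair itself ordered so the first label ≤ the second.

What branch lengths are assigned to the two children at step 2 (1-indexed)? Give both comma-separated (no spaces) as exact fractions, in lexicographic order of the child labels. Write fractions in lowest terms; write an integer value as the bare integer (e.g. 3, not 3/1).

step 1: merge (I,M) at d=8; branch lengths I→4, M→4; new cluster IM
  updated: d(C,IM)=30, d(IM,S)=61/2, d(IM,V)=35
step 2: merge (C,V) at d=12; branch lengths C→6, V→6; new cluster CV
  updated: d(CV,IM)=65/2, d(CV,S)=61/2
step 3: merge (CV,S) at d=61/2; branch lengths CV→37/4, S→61/4; new cluster CSV
  updated: d(CSV,IM)=191/6
step 4: merge (CSV,IM) at d=191/6; branch lengths CSV→2/3, IM→143/12; new cluster CIMSV
final tree: (((C:6,V:6):37/4,S:61/4):2/3,(I:4,M:4):143/12)
total length: 685/12

6,6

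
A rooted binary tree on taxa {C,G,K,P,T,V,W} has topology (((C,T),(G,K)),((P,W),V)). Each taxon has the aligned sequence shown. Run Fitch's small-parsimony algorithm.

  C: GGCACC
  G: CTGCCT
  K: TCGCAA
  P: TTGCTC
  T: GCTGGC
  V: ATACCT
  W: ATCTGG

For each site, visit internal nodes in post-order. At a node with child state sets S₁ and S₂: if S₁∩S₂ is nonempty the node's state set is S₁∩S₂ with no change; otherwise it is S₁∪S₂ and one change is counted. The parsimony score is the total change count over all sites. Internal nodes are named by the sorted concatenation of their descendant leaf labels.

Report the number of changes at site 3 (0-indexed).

3

site 0, node CT: C={G} ∩ T={G} → {G} (+0)
site 0, node GK: G={C} ∪ K={T} → {C,T} (+1)
site 0, node CGKT: CT={G} ∪ GK={C,T} → {C,G,T} (+1)
site 0, node PW: P={T} ∪ W={A} → {A,T} (+1)
site 0, node PVW: PW={A,T} ∩ V={A} → {A} (+0)
site 0, node CGKPTVW: CGKT={C,G,T} ∪ PVW={A} → {A,C,G,T} (+1)
site 1, node CT: C={G} ∪ T={C} → {C,G} (+1)
site 1, node GK: G={T} ∪ K={C} → {C,T} (+1)
site 1, node CGKT: CT={C,G} ∩ GK={C,T} → {C} (+0)
site 1, node PW: P={T} ∩ W={T} → {T} (+0)
site 1, node PVW: PW={T} ∩ V={T} → {T} (+0)
site 1, node CGKPTVW: CGKT={C} ∪ PVW={T} → {C,T} (+1)
site 2, node CT: C={C} ∪ T={T} → {C,T} (+1)
site 2, node GK: G={G} ∩ K={G} → {G} (+0)
site 2, node CGKT: CT={C,T} ∪ GK={G} → {C,G,T} (+1)
site 2, node PW: P={G} ∪ W={C} → {C,G} (+1)
site 2, node PVW: PW={C,G} ∪ V={A} → {A,C,G} (+1)
site 2, node CGKPTVW: CGKT={C,G,T} ∩ PVW={A,C,G} → {C,G} (+0)
site 3, node CT: C={A} ∪ T={G} → {A,G} (+1)
site 3, node GK: G={C} ∩ K={C} → {C} (+0)
site 3, node CGKT: CT={A,G} ∪ GK={C} → {A,C,G} (+1)
site 3, node PW: P={C} ∪ W={T} → {C,T} (+1)
site 3, node PVW: PW={C,T} ∩ V={C} → {C} (+0)
site 3, node CGKPTVW: CGKT={A,C,G} ∩ PVW={C} → {C} (+0)
site 4, node CT: C={C} ∪ T={G} → {C,G} (+1)
site 4, node GK: G={C} ∪ K={A} → {A,C} (+1)
site 4, node CGKT: CT={C,G} ∩ GK={A,C} → {C} (+0)
site 4, node PW: P={T} ∪ W={G} → {G,T} (+1)
site 4, node PVW: PW={G,T} ∪ V={C} → {C,G,T} (+1)
site 4, node CGKPTVW: CGKT={C} ∩ PVW={C,G,T} → {C} (+0)
site 5, node CT: C={C} ∩ T={C} → {C} (+0)
site 5, node GK: G={T} ∪ K={A} → {A,T} (+1)
site 5, node CGKT: CT={C} ∪ GK={A,T} → {A,C,T} (+1)
site 5, node PW: P={C} ∪ W={G} → {C,G} (+1)
site 5, node PVW: PW={C,G} ∪ V={T} → {C,G,T} (+1)
site 5, node CGKPTVW: CGKT={A,C,T} ∩ PVW={C,G,T} → {C,T} (+0)
per-site changes: [4, 3, 4, 3, 4, 4]; total = 22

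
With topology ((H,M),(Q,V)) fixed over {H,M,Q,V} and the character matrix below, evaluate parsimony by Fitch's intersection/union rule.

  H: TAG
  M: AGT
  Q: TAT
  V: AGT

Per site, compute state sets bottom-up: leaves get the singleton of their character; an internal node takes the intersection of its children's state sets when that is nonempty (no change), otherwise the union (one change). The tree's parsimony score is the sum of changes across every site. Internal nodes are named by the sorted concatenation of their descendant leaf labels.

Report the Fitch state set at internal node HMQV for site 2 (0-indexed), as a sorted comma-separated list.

T

HM@0: {T} ∪ {A} = {A,T} (union, +1)
QV@0: {T} ∪ {A} = {A,T} (union, +1)
HMQV@0: {A,T} ∩ {A,T} = {A,T} (intersection, +0)
HM@1: {A} ∪ {G} = {A,G} (union, +1)
QV@1: {A} ∪ {G} = {A,G} (union, +1)
HMQV@1: {A,G} ∩ {A,G} = {A,G} (intersection, +0)
HM@2: {G} ∪ {T} = {G,T} (union, +1)
QV@2: {T} ∩ {T} = {T} (intersection, +0)
HMQV@2: {G,T} ∩ {T} = {T} (intersection, +0)
per-site changes: [2, 2, 1]; total = 5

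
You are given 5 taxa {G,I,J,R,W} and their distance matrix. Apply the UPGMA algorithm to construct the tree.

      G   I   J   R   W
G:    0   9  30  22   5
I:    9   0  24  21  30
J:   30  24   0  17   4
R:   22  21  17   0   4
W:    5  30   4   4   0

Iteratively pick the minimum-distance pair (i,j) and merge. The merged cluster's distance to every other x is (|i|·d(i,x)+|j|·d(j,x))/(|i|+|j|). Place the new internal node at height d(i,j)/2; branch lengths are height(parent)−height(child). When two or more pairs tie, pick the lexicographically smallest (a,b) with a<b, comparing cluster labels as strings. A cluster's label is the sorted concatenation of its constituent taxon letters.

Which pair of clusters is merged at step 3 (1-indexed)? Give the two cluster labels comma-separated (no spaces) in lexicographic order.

JW,R

step 1: merge (J,W) at d=4; branch lengths J→2, W→2; new cluster JW
  updated: d(G,JW)=35/2, d(I,JW)=27, d(JW,R)=21/2
step 2: merge (G,I) at d=9; branch lengths G→9/2, I→9/2; new cluster GI
  updated: d(GI,JW)=89/4, d(GI,R)=43/2
step 3: merge (JW,R) at d=21/2; branch lengths JW→13/4, R→21/4; new cluster JRW
  updated: d(GI,JRW)=22
step 4: merge (GI,JRW) at d=22; branch lengths GI→13/2, JRW→23/4; new cluster GIJRW
final tree: ((G:9/2,I:9/2):13/2,((J:2,W:2):13/4,R:21/4):23/4)
total length: 135/4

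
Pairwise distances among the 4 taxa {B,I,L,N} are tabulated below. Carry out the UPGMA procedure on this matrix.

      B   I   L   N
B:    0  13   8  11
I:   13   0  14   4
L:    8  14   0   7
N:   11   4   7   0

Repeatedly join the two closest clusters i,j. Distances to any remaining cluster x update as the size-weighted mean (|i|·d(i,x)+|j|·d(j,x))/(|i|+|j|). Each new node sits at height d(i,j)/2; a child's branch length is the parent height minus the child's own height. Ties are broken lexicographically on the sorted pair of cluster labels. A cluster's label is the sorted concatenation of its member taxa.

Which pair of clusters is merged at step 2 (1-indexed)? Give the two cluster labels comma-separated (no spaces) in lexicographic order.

step 1: merge (I,N) at d=4; branch lengths I→2, N→2; new cluster IN
  updated: d(B,IN)=12, d(IN,L)=21/2
step 2: merge (B,L) at d=8; branch lengths B→4, L→4; new cluster BL
  updated: d(BL,IN)=45/4
step 3: merge (BL,IN) at d=45/4; branch lengths BL→13/8, IN→29/8; new cluster BILN
final tree: ((B:4,L:4):13/8,(I:2,N:2):29/8)
total length: 69/4

B,L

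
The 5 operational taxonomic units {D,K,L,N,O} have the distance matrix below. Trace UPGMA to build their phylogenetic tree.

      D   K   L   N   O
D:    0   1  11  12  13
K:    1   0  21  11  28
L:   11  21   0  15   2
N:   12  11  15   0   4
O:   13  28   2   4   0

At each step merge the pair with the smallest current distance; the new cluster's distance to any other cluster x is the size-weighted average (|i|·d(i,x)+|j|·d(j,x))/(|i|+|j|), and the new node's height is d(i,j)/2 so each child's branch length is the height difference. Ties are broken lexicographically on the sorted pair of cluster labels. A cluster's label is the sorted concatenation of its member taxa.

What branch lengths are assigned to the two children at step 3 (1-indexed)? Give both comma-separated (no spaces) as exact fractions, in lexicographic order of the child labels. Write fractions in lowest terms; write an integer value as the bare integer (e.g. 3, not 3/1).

1. join D+K (d=1) ⇒ DK; edges |D|=1/2, |K|=1/2
  updated: d(DK,L)=16, d(DK,N)=23/2, d(DK,O)=41/2
2. join L+O (d=2) ⇒ LO; edges |L|=1, |O|=1
  updated: d(DK,LO)=73/4, d(LO,N)=19/2
3. join LO+N (d=19/2) ⇒ LNO; edges |LO|=15/4, |N|=19/4
  updated: d(DK,LNO)=16
4. join DK+LNO (d=16) ⇒ DKLNO; edges |DK|=15/2, |LNO|=13/4
final tree: ((D:1/2,K:1/2):15/2,((L:1,O:1):15/4,N:19/4):13/4)
total length: 89/4

15/4,19/4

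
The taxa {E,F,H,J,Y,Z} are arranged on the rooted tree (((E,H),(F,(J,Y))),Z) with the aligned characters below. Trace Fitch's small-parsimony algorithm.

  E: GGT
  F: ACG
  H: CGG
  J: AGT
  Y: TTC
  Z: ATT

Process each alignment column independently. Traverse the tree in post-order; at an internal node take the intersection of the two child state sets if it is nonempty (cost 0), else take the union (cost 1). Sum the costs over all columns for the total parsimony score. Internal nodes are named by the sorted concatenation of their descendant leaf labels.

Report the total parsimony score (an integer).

[col 0] EH: children E:{G}, H:{C} ∪→ {C,G}; cost 1
[col 0] JY: children J:{A}, Y:{T} ∪→ {A,T}; cost 1
[col 0] FJY: children F:{A}, JY:{A,T} ∩→ {A}; cost 0
[col 0] EFHJY: children EH:{C,G}, FJY:{A} ∪→ {A,C,G}; cost 1
[col 0] EFHJYZ: children EFHJY:{A,C,G}, Z:{A} ∩→ {A}; cost 0
[col 1] EH: children E:{G}, H:{G} ∩→ {G}; cost 0
[col 1] JY: children J:{G}, Y:{T} ∪→ {G,T}; cost 1
[col 1] FJY: children F:{C}, JY:{G,T} ∪→ {C,G,T}; cost 1
[col 1] EFHJY: children EH:{G}, FJY:{C,G,T} ∩→ {G}; cost 0
[col 1] EFHJYZ: children EFHJY:{G}, Z:{T} ∪→ {G,T}; cost 1
[col 2] EH: children E:{T}, H:{G} ∪→ {G,T}; cost 1
[col 2] JY: children J:{T}, Y:{C} ∪→ {C,T}; cost 1
[col 2] FJY: children F:{G}, JY:{C,T} ∪→ {C,G,T}; cost 1
[col 2] EFHJY: children EH:{G,T}, FJY:{C,G,T} ∩→ {G,T}; cost 0
[col 2] EFHJYZ: children EFHJY:{G,T}, Z:{T} ∩→ {T}; cost 0
per-site changes: [3, 3, 3]; total = 9

9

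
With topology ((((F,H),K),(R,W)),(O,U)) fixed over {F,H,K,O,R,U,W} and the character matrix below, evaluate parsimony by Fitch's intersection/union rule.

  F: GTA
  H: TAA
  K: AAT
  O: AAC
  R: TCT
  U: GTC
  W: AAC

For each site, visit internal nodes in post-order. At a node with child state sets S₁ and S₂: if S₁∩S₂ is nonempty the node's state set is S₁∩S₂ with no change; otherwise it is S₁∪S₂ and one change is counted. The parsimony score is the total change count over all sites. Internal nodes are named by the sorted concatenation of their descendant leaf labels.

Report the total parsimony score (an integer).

FH@0: {G} ∪ {T} = {G,T} (union, +1)
FHK@0: {G,T} ∪ {A} = {A,G,T} (union, +1)
RW@0: {T} ∪ {A} = {A,T} (union, +1)
FHKRW@0: {A,G,T} ∩ {A,T} = {A,T} (intersection, +0)
OU@0: {A} ∪ {G} = {A,G} (union, +1)
FHKORUW@0: {A,T} ∩ {A,G} = {A} (intersection, +0)
FH@1: {T} ∪ {A} = {A,T} (union, +1)
FHK@1: {A,T} ∩ {A} = {A} (intersection, +0)
RW@1: {C} ∪ {A} = {A,C} (union, +1)
FHKRW@1: {A} ∩ {A,C} = {A} (intersection, +0)
OU@1: {A} ∪ {T} = {A,T} (union, +1)
FHKORUW@1: {A} ∩ {A,T} = {A} (intersection, +0)
FH@2: {A} ∩ {A} = {A} (intersection, +0)
FHK@2: {A} ∪ {T} = {A,T} (union, +1)
RW@2: {T} ∪ {C} = {C,T} (union, +1)
FHKRW@2: {A,T} ∩ {C,T} = {T} (intersection, +0)
OU@2: {C} ∩ {C} = {C} (intersection, +0)
FHKORUW@2: {T} ∪ {C} = {C,T} (union, +1)
per-site changes: [4, 3, 3]; total = 10

10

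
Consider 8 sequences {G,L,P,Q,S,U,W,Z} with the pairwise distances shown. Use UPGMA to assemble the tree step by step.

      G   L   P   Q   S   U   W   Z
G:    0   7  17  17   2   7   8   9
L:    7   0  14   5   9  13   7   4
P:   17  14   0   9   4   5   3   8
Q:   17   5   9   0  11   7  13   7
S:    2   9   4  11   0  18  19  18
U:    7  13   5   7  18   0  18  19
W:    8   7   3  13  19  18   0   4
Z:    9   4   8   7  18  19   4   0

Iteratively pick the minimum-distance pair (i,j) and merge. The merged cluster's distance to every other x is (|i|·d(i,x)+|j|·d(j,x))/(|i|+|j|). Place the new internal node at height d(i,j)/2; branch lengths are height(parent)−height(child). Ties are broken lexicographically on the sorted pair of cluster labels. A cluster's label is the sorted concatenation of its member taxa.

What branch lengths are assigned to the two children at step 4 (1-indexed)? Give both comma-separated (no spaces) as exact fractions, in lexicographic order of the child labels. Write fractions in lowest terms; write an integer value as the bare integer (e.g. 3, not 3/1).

1. join G+S (d=2) ⇒ GS; edges |G|=1, |S|=1
  updated: d(GS,L)=8, d(GS,P)=21/2, d(GS,Q)=14, d(GS,U)=25/2, d(GS,W)=27/2, d(GS,Z)=27/2
2. join P+W (d=3) ⇒ PW; edges |P|=3/2, |W|=3/2
  updated: d(GS,PW)=12, d(L,PW)=21/2, d(PW,Q)=11, d(PW,U)=23/2, d(PW,Z)=6
3. join L+Z (d=4) ⇒ LZ; edges |L|=2, |Z|=2
  updated: d(GS,LZ)=43/4, d(LZ,PW)=33/4, d(LZ,Q)=6, d(LZ,U)=16
4. join LZ+Q (d=6) ⇒ LQZ; edges |LZ|=1, |Q|=3
  updated: d(GS,LQZ)=71/6, d(LQZ,PW)=55/6, d(LQZ,U)=13
5. join LQZ+PW (d=55/6) ⇒ LPQWZ; edges |LQZ|=19/12, |PW|=37/12
  updated: d(GS,LPQWZ)=119/10, d(LPQWZ,U)=62/5
6. join GS+LPQWZ (d=119/10) ⇒ GLPQSWZ; edges |GS|=99/20, |LPQWZ|=41/30
  updated: d(GLPQSWZ,U)=87/7
7. join GLPQSWZ+U (d=87/7) ⇒ GLPQSUWZ; edges |GLPQSWZ|=37/140, |U|=87/14
final tree: (((G:1,S:1):99/20,(((L:2,Z:2):1,Q:3):19/12,(P:3/2,W:3/2):37/12):41/30):37/140,U:87/14)
total length: 6397/210

1,3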